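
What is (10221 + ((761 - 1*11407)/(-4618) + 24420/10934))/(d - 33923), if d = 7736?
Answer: -11734552154/30051494151 ≈ -0.39048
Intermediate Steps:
(10221 + ((761 - 1*11407)/(-4618) + 24420/10934))/(d - 33923) = (10221 + ((761 - 1*11407)/(-4618) + 24420/10934))/(7736 - 33923) = (10221 + ((761 - 11407)*(-1/4618) + 24420*(1/10934)))/(-26187) = (10221 + (-10646*(-1/4618) + 1110/497))*(-1/26187) = (10221 + (5323/2309 + 1110/497))*(-1/26187) = (10221 + 5208521/1147573)*(-1/26187) = (11734552154/1147573)*(-1/26187) = -11734552154/30051494151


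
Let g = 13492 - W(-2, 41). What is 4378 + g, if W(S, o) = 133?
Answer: 17737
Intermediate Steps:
g = 13359 (g = 13492 - 1*133 = 13492 - 133 = 13359)
4378 + g = 4378 + 13359 = 17737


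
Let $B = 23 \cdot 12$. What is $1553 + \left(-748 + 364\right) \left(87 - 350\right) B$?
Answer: $27875345$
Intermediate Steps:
$B = 276$
$1553 + \left(-748 + 364\right) \left(87 - 350\right) B = 1553 + \left(-748 + 364\right) \left(87 - 350\right) 276 = 1553 + \left(-384\right) \left(-263\right) 276 = 1553 + 100992 \cdot 276 = 1553 + 27873792 = 27875345$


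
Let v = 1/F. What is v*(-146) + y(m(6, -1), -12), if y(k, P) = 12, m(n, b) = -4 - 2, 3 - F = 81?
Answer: 541/39 ≈ 13.872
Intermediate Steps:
F = -78 (F = 3 - 1*81 = 3 - 81 = -78)
m(n, b) = -6
v = -1/78 (v = 1/(-78) = -1/78 ≈ -0.012821)
v*(-146) + y(m(6, -1), -12) = -1/78*(-146) + 12 = 73/39 + 12 = 541/39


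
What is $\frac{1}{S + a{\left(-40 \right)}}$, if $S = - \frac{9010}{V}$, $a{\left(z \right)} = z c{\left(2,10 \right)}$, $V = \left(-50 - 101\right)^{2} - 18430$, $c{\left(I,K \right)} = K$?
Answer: $- \frac{4371}{1757410} \approx -0.0024872$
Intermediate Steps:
$V = 4371$ ($V = \left(-151\right)^{2} - 18430 = 22801 - 18430 = 4371$)
$a{\left(z \right)} = 10 z$ ($a{\left(z \right)} = z 10 = 10 z$)
$S = - \frac{9010}{4371} \approx -2.0613$
$\frac{1}{S + a{\left(-40 \right)}} = \frac{1}{- \frac{9010}{4371} + 10 \left(-40\right)} = \frac{1}{- \frac{9010}{4371} - 400} = \frac{1}{- \frac{1757410}{4371}} = - \frac{4371}{1757410}$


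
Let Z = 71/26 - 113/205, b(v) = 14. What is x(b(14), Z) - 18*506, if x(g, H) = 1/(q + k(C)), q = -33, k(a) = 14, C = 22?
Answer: -173053/19 ≈ -9108.0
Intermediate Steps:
Z = 11617/5330 (Z = 71*(1/26) - 113*1/205 = 71/26 - 113/205 = 11617/5330 ≈ 2.1796)
x(g, H) = -1/19 (x(g, H) = 1/(-33 + 14) = 1/(-19) = -1/19)
x(b(14), Z) - 18*506 = -1/19 - 18*506 = -1/19 - 9108 = -173053/19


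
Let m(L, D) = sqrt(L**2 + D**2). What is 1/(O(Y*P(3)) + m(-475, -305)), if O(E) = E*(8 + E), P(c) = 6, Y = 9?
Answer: 1674/5445227 - 5*sqrt(12746)/10890454 ≈ 0.00025559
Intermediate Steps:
m(L, D) = sqrt(D**2 + L**2)
1/(O(Y*P(3)) + m(-475, -305)) = 1/((9*6)*(8 + 9*6) + sqrt((-305)**2 + (-475)**2)) = 1/(54*(8 + 54) + sqrt(93025 + 225625)) = 1/(54*62 + sqrt(318650)) = 1/(3348 + 5*sqrt(12746))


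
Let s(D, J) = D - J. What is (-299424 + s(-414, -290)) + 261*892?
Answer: -66736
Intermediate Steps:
(-299424 + s(-414, -290)) + 261*892 = (-299424 + (-414 - 1*(-290))) + 261*892 = (-299424 + (-414 + 290)) + 232812 = (-299424 - 124) + 232812 = -299548 + 232812 = -66736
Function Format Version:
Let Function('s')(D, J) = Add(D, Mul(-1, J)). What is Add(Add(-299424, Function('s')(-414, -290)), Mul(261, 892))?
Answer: -66736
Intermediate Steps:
Add(Add(-299424, Function('s')(-414, -290)), Mul(261, 892)) = Add(Add(-299424, Add(-414, Mul(-1, -290))), Mul(261, 892)) = Add(Add(-299424, Add(-414, 290)), 232812) = Add(Add(-299424, -124), 232812) = Add(-299548, 232812) = -66736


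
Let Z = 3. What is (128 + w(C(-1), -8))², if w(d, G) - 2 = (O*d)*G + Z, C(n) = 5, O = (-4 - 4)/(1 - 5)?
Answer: 2809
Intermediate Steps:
O = 2 (O = -8/(-4) = -8*(-¼) = 2)
w(d, G) = 5 + 2*G*d (w(d, G) = 2 + ((2*d)*G + 3) = 2 + (2*G*d + 3) = 2 + (3 + 2*G*d) = 5 + 2*G*d)
(128 + w(C(-1), -8))² = (128 + (5 + 2*(-8)*5))² = (128 + (5 - 80))² = (128 - 75)² = 53² = 2809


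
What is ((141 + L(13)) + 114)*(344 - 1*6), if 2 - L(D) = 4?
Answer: 85514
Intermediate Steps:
L(D) = -2 (L(D) = 2 - 1*4 = 2 - 4 = -2)
((141 + L(13)) + 114)*(344 - 1*6) = ((141 - 2) + 114)*(344 - 1*6) = (139 + 114)*(344 - 6) = 253*338 = 85514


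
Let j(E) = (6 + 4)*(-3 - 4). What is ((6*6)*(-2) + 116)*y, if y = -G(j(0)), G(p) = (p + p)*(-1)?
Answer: -6160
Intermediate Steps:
j(E) = -70 (j(E) = 10*(-7) = -70)
G(p) = -2*p (G(p) = (2*p)*(-1) = -2*p)
y = -140 (y = -(-2)*(-70) = -1*140 = -140)
((6*6)*(-2) + 116)*y = ((6*6)*(-2) + 116)*(-140) = (36*(-2) + 116)*(-140) = (-72 + 116)*(-140) = 44*(-140) = -6160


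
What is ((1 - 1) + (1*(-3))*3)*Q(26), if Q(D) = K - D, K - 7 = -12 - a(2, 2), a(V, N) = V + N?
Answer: 315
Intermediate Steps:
a(V, N) = N + V
K = -9 (K = 7 + (-12 - (2 + 2)) = 7 + (-12 - 1*4) = 7 + (-12 - 4) = 7 - 16 = -9)
Q(D) = -9 - D
((1 - 1) + (1*(-3))*3)*Q(26) = ((1 - 1) + (1*(-3))*3)*(-9 - 1*26) = (0 - 3*3)*(-9 - 26) = (0 - 9)*(-35) = -9*(-35) = 315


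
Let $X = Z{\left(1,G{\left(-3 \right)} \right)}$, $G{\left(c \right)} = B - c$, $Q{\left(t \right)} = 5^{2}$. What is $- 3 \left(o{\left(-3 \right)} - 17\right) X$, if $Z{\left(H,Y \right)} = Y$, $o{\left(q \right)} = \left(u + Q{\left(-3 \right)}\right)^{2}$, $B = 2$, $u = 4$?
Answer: $-12360$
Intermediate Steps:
$Q{\left(t \right)} = 25$
$o{\left(q \right)} = 841$ ($o{\left(q \right)} = \left(4 + 25\right)^{2} = 29^{2} = 841$)
$G{\left(c \right)} = 2 - c$
$X = 5$ ($X = 2 - -3 = 2 + 3 = 5$)
$- 3 \left(o{\left(-3 \right)} - 17\right) X = - 3 \left(841 - 17\right) 5 = \left(-3\right) 824 \cdot 5 = \left(-2472\right) 5 = -12360$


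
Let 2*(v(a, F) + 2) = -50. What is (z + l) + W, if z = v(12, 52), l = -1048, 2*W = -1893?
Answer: -4043/2 ≈ -2021.5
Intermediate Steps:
W = -1893/2 (W = (½)*(-1893) = -1893/2 ≈ -946.50)
v(a, F) = -27 (v(a, F) = -2 + (½)*(-50) = -2 - 25 = -27)
z = -27
(z + l) + W = (-27 - 1048) - 1893/2 = -1075 - 1893/2 = -4043/2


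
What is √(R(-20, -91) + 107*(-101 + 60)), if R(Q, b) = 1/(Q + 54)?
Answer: 3*I*√563482/34 ≈ 66.234*I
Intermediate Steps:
R(Q, b) = 1/(54 + Q)
√(R(-20, -91) + 107*(-101 + 60)) = √(1/(54 - 20) + 107*(-101 + 60)) = √(1/34 + 107*(-41)) = √(1/34 - 4387) = √(-149157/34) = 3*I*√563482/34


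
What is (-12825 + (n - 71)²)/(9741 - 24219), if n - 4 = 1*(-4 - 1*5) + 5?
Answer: 3892/7239 ≈ 0.53764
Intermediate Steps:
n = 0 (n = 4 + (1*(-4 - 1*5) + 5) = 4 + (1*(-4 - 5) + 5) = 4 + (1*(-9) + 5) = 4 + (-9 + 5) = 4 - 4 = 0)
(-12825 + (n - 71)²)/(9741 - 24219) = (-12825 + (0 - 71)²)/(9741 - 24219) = (-12825 + (-71)²)/(-14478) = (-12825 + 5041)*(-1/14478) = -7784*(-1/14478) = 3892/7239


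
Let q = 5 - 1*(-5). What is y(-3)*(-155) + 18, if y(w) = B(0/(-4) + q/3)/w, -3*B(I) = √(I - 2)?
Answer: 18 - 310*√3/27 ≈ -1.8865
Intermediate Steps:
q = 10 (q = 5 + 5 = 10)
B(I) = -√(-2 + I)/3 (B(I) = -√(I - 2)/3 = -√(-2 + I)/3)
y(w) = -2*√3/(9*w) (y(w) = (-√(-2 + (0/(-4) + 10/3))/3)/w = (-√(-2 + (0*(-¼) + 10*(⅓)))/3)/w = (-√(-2 + (0 + 10/3))/3)/w = (-√(-2 + 10/3)/3)/w = (-2*√3/9)/w = -2*√3/(9*w))
y(-3)*(-155) + 18 = -2/9*√3/(-3)*(-155) + 18 = -2/9*√3*(-⅓)*(-155) + 18 = (2*√3/27)*(-155) + 18 = -310*√3/27 + 18 = 18 - 310*√3/27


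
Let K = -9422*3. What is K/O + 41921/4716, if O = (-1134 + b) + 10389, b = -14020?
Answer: 333056021/22471740 ≈ 14.821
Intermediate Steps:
K = -28266
O = -4765 (O = (-1134 - 14020) + 10389 = -15154 + 10389 = -4765)
K/O + 41921/4716 = -28266/(-4765) + 41921/4716 = -28266*(-1/4765) + 41921*(1/4716) = 28266/4765 + 41921/4716 = 333056021/22471740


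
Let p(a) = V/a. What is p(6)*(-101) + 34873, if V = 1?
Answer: 209137/6 ≈ 34856.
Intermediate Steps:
p(a) = 1/a
p(6)*(-101) + 34873 = -101/6 + 34873 = 209137/6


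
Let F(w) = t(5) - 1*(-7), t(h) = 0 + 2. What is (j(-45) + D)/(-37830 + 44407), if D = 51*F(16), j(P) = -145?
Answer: 314/6577 ≈ 0.047742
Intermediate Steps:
t(h) = 2
F(w) = 9 (F(w) = 2 - 1*(-7) = 2 + 7 = 9)
D = 459 (D = 51*9 = 459)
(j(-45) + D)/(-37830 + 44407) = (-145 + 459)/(-37830 + 44407) = 314/6577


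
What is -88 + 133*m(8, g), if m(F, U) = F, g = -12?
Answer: 976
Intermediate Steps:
-88 + 133*m(8, g) = -88 + 133*8 = -88 + 1064 = 976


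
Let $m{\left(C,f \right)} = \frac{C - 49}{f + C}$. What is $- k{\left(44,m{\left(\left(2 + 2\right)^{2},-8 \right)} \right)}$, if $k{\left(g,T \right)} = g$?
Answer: $-44$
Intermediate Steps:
$m{\left(C,f \right)} = \frac{-49 + C}{C + f}$
$- k{\left(44,m{\left(\left(2 + 2\right)^{2},-8 \right)} \right)} = \left(-1\right) 44 = -44$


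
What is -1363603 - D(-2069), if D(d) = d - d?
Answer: -1363603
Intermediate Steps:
D(d) = 0
-1363603 - D(-2069) = -1363603 - 1*0 = -1363603 + 0 = -1363603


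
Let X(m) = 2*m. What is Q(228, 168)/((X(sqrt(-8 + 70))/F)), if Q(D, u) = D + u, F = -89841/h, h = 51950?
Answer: -8894259*sqrt(62)/1610450 ≈ -43.487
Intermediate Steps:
F = -89841/51950 ≈ -1.7294
Q(228, 168)/((X(sqrt(-8 + 70))/F)) = (228 + 168)/(((2*sqrt(-8 + 70))/(-89841/51950))) = 396/(((2*sqrt(62))*(-51950/89841))) = 396/((-103900*sqrt(62)/89841)) = 396*(-89841*sqrt(62)/6441800) = -8894259*sqrt(62)/1610450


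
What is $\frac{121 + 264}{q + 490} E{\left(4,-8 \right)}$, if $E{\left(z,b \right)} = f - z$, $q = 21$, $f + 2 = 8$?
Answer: $\frac{110}{73} \approx 1.5068$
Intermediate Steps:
$f = 6$ ($f = -2 + 8 = 6$)
$E{\left(z,b \right)} = 6 - z$
$\frac{121 + 264}{q + 490} E{\left(4,-8 \right)} = \frac{121 + 264}{21 + 490} \left(6 - 4\right) = \frac{385}{511} \left(6 - 4\right) = 385 \cdot \frac{1}{511} \cdot 2 = \frac{55}{73} \cdot 2 = \frac{110}{73}$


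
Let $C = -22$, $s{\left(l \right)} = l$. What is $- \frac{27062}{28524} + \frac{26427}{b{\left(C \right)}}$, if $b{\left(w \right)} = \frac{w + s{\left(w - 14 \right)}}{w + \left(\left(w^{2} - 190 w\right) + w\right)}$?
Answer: $- \frac{870643721339}{413598} \approx -2.105 \cdot 10^{6}$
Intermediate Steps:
$b{\left(w \right)} = \frac{-14 + 2 w}{w^{2} - 188 w}$ ($b{\left(w \right)} = \frac{w + \left(w - 14\right)}{w + \left(\left(w^{2} - 190 w\right) + w\right)} = \frac{w + \left(-14 + w\right)}{w + \left(w^{2} - 189 w\right)} = \frac{-14 + 2 w}{w^{2} - 188 w}$)
$- \frac{27062}{28524} + \frac{26427}{b{\left(C \right)}} = - \frac{27062}{28524} + \frac{26427}{2 \frac{1}{-22} \frac{1}{-188 - 22} \left(-7 - 22\right)} = \left(-27062\right) \frac{1}{28524} + \frac{26427}{2 \left(- \frac{1}{22}\right) \frac{1}{-210} \left(-29\right)} = - \frac{13531}{14262} + \frac{26427}{2 \left(- \frac{1}{22}\right) \left(- \frac{1}{210}\right) \left(-29\right)} = - \frac{13531}{14262} + \frac{26427}{- \frac{29}{2310}} = - \frac{13531}{14262} + 26427 \left(- \frac{2310}{29}\right) = - \frac{13531}{14262} - \frac{61046370}{29} = - \frac{870643721339}{413598}$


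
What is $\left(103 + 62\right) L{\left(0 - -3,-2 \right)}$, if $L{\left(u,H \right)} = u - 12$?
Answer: $-1485$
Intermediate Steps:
$L{\left(u,H \right)} = -12 + u$
$\left(103 + 62\right) L{\left(0 - -3,-2 \right)} = \left(103 + 62\right) \left(-12 + \left(0 - -3\right)\right) = 165 \left(-12 + \left(0 + 3\right)\right) = 165 \left(-12 + 3\right) = 165 \left(-9\right) = -1485$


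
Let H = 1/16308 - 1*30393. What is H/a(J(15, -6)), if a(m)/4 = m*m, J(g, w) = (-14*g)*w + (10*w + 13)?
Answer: -495649043/95980342608 ≈ -0.0051641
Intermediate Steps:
J(g, w) = 13 + 10*w - 14*g*w (J(g, w) = -14*g*w + (13 + 10*w) = 13 + 10*w - 14*g*w)
a(m) = 4*m² (a(m) = 4*(m*m) = 4*m²)
H = -495649043/16308 (H = 1/16308 - 30393 = -495649043/16308 ≈ -30393.)
H/a(J(15, -6)) = -495649043*1/(4*(13 + 10*(-6) - 14*15*(-6))²)/16308 = -495649043*1/(4*(13 - 60 + 1260)²)/16308 = -495649043/(16308*(4*1213²)) = -495649043/(16308*(4*1471369)) = -495649043/16308/5885476 = -495649043/16308*1/5885476 = -495649043/95980342608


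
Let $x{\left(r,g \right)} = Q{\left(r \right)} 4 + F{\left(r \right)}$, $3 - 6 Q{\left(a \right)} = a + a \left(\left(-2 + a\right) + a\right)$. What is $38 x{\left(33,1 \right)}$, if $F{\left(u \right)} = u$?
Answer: $-53010$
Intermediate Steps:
$Q{\left(a \right)} = \frac{1}{2} - \frac{a}{6} - \frac{a \left(-2 + 2 a\right)}{6}$ ($Q{\left(a \right)} = \frac{1}{2} - \frac{a + a \left(\left(-2 + a\right) + a\right)}{6} = \frac{1}{2} - \frac{a + a \left(-2 + 2 a\right)}{6} = \frac{1}{2} - \left(\frac{a}{6} + \frac{a \left(-2 + 2 a\right)}{6}\right) = \frac{1}{2} - \frac{a}{6} - \frac{a \left(-2 + 2 a\right)}{6}$)
$x{\left(r,g \right)} = 2 - \frac{4 r^{2}}{3} + \frac{5 r}{3}$ ($x{\left(r,g \right)} = \left(\frac{1}{2} - \frac{r^{2}}{3} + \frac{r}{6}\right) 4 + r = \left(2 - \frac{4 r^{2}}{3} + \frac{2 r}{3}\right) + r = 2 - \frac{4 r^{2}}{3} + \frac{5 r}{3}$)
$38 x{\left(33,1 \right)} = 38 \left(2 - \frac{4 \cdot 33^{2}}{3} + \frac{5}{3} \cdot 33\right) = 38 \left(2 - 1452 + 55\right) = 38 \left(-1395\right) = -53010$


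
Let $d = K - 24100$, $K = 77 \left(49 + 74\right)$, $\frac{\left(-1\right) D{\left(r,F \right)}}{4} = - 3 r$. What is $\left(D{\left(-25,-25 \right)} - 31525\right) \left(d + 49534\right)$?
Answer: $-1110851625$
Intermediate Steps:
$D{\left(r,F \right)} = 12 r$ ($D{\left(r,F \right)} = - 4 \left(- 3 r\right) = 12 r$)
$K = 9471$ ($K = 77 \cdot 123 = 9471$)
$d = -14629$ ($d = 9471 - 24100 = -14629$)
$\left(D{\left(-25,-25 \right)} - 31525\right) \left(d + 49534\right) = \left(12 \left(-25\right) - 31525\right) \left(-14629 + 49534\right) = \left(-300 - 31525\right) 34905 = \left(-31825\right) 34905 = -1110851625$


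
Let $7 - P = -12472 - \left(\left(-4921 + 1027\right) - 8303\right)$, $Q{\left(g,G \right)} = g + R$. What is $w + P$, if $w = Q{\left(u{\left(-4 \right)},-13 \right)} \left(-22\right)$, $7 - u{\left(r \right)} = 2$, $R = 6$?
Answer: $40$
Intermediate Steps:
$u{\left(r \right)} = 5$ ($u{\left(r \right)} = 7 - 2 = 5$)
$Q{\left(g,G \right)} = 6 + g$ ($Q{\left(g,G \right)} = g + 6 = 6 + g$)
$P = 282$ ($P = 7 - \left(-12472 - \left(\left(-4921 + 1027\right) - 8303\right)\right) = 7 - \left(-12472 - \left(-3894 - 8303\right)\right) = 7 - \left(-12472 - -12197\right) = 7 - \left(-12472 + 12197\right) = 7 - -275 = 7 + 275 = 282$)
$w = -242$ ($w = \left(6 + 5\right) \left(-22\right) = 11 \left(-22\right) = -242$)
$w + P = -242 + 282 = 40$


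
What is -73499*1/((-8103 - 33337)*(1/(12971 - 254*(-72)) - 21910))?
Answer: -2297505241/28381621512160 ≈ -8.0950e-5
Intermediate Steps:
-73499*1/((-8103 - 33337)*(1/(12971 - 254*(-72)) - 21910)) = -73499*(-1/(41440*(1/(12971 + 18288) - 21910))) = -73499*(-1/(41440*(1/31259 - 21910))) = -73499/((-684884689/31259*(-41440))) = -73499/28381621512160/31259 = -73499*31259/28381621512160 = -2297505241/28381621512160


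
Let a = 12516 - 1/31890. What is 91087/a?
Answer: 2904764430/399135239 ≈ 7.2776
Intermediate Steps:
a = 399135239/31890 (a = 12516 - 1*1/31890 = 12516 - 1/31890 = 399135239/31890 ≈ 12516.)
91087/a = 91087/(399135239/31890) = 91087*(31890/399135239) = 2904764430/399135239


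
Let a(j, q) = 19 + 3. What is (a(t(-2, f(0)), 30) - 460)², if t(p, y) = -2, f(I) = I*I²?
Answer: 191844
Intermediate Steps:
f(I) = I³
a(j, q) = 22
(a(t(-2, f(0)), 30) - 460)² = (22 - 460)² = (-438)² = 191844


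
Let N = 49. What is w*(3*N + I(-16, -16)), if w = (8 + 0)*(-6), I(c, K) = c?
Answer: -6288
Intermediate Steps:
w = -48 (w = 8*(-6) = -48)
w*(3*N + I(-16, -16)) = -48*(3*49 - 16) = -48*(147 - 16) = -48*131 = -6288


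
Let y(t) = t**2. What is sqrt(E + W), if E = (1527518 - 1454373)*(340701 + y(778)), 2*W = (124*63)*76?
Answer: sqrt(69194369681) ≈ 2.6305e+5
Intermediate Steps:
W = 296856 (W = ((124*63)*76)/2 = (7812*76)/2 = (1/2)*593712 = 296856)
E = 69194072825 (E = (1527518 - 1454373)*(340701 + 778**2) = 73145*(340701 + 605284) = 73145*945985 = 69194072825)
sqrt(E + W) = sqrt(69194072825 + 296856) = sqrt(69194369681)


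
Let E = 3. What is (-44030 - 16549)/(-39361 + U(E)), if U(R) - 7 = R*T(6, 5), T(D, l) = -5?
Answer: 20193/13123 ≈ 1.5387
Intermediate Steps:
U(R) = 7 - 5*R (U(R) = 7 + R*(-5) = 7 - 5*R)
(-44030 - 16549)/(-39361 + U(E)) = (-44030 - 16549)/(-39361 + (7 - 5*3)) = -60579/(-39361 + (7 - 15)) = -60579/(-39361 - 8) = -60579/(-39369) = -60579*(-1/39369) = 20193/13123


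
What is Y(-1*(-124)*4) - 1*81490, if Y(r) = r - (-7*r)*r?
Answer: 1641118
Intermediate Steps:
Y(r) = r + 7*r² (Y(r) = r - (-7)*r² = r + 7*r²)
Y(-1*(-124)*4) - 1*81490 = (-1*(-124)*4)*(1 + 7*(-1*(-124)*4)) - 1*81490 = (124*4)*(1 + 7*(124*4)) - 81490 = 496*(1 + 7*496) - 81490 = 496*(1 + 3472) - 81490 = 496*3473 - 81490 = 1722608 - 81490 = 1641118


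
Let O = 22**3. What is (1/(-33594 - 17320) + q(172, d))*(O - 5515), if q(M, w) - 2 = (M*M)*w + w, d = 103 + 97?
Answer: 1546358545031991/50914 ≈ 3.0372e+10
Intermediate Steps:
d = 200
q(M, w) = 2 + w + w*M**2 (q(M, w) = 2 + ((M*M)*w + w) = 2 + (M**2*w + w) = 2 + (w*M**2 + w) = 2 + (w + w*M**2) = 2 + w + w*M**2)
O = 10648
(1/(-33594 - 17320) + q(172, d))*(O - 5515) = (1/(-33594 - 17320) + (2 + 200 + 200*172**2))*(10648 - 5515) = (1/(-50914) + (2 + 200 + 200*29584))*5133 = (-1/50914 + (2 + 200 + 5916800))*5133 = (-1/50914 + 5917002)*5133 = (301258239827/50914)*5133 = 1546358545031991/50914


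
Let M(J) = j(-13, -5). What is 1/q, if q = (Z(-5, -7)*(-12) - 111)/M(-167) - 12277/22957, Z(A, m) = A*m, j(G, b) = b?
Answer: 114785/12128782 ≈ 0.0094638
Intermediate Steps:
M(J) = -5
q = 12128782/114785 (q = (-5*(-7)*(-12) - 111)/(-5) - 12277/22957 = (35*(-12) - 111)*(-1/5) - 12277*1/22957 = (-420 - 111)*(-1/5) - 12277/22957 = -531*(-1/5) - 12277/22957 = 531/5 - 12277/22957 = 12128782/114785 ≈ 105.67)
1/q = 1/(12128782/114785) = 114785/12128782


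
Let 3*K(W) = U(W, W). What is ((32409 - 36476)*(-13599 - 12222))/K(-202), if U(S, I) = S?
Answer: -315042021/202 ≈ -1.5596e+6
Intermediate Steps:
K(W) = W/3
((32409 - 36476)*(-13599 - 12222))/K(-202) = ((32409 - 36476)*(-13599 - 12222))/(((⅓)*(-202))) = (-4067*(-25821))/(-202/3) = 105014007*(-3/202) = -315042021/202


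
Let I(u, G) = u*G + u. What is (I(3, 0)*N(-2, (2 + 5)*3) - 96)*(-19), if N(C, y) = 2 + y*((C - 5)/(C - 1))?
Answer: -1083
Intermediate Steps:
I(u, G) = u + G*u (I(u, G) = G*u + u = u + G*u)
N(C, y) = 2 + y*(-5 + C)/(-1 + C) (N(C, y) = 2 + y*((-5 + C)/(-1 + C)) = 2 + y*(-5 + C)/(-1 + C))
(I(3, 0)*N(-2, (2 + 5)*3) - 96)*(-19) = ((3*(1 + 0))*((-2 - 5*(2 + 5)*3 + 2*(-2) - 2*(2 + 5)*3)/(-1 - 2)) - 96)*(-19) = ((3*1)*((-2 - 35*3 - 4 - 14*3)/(-3)) - 96)*(-19) = (3*(-(-2 - 5*21 - 4 - 2*21)/3) - 96)*(-19) = (3*(-(-2 - 105 - 4 - 42)/3) - 96)*(-19) = (3*(-1/3*(-153)) - 96)*(-19) = (3*51 - 96)*(-19) = (153 - 96)*(-19) = 57*(-19) = -1083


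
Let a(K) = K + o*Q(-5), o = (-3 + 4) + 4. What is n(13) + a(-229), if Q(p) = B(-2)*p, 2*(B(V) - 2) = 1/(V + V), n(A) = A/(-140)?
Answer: -77271/280 ≈ -275.97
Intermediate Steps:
n(A) = -A/140 (n(A) = A*(-1/140) = -A/140)
B(V) = 2 + 1/(4*V) (B(V) = 2 + 1/(2*(V + V)) = 2 + 1/(2*((2*V))) = 2 + (1/(2*V))/2 = 2 + 1/(4*V))
o = 5 (o = 1 + 4 = 5)
Q(p) = 15*p/8 (Q(p) = (2 + (¼)/(-2))*p = (2 + (¼)*(-½))*p = (2 - ⅛)*p = 15*p/8)
a(K) = -375/8 + K (a(K) = K + 5*((15/8)*(-5)) = K + 5*(-75/8) = K - 375/8 = -375/8 + K)
n(13) + a(-229) = -1/140*13 + (-375/8 - 229) = -13/140 - 2207/8 = -77271/280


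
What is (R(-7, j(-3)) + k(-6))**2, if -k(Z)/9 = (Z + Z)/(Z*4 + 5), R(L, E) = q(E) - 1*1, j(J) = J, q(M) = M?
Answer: 33856/361 ≈ 93.784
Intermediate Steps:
R(L, E) = -1 + E (R(L, E) = E - 1*1 = E - 1 = -1 + E)
k(Z) = -18*Z/(5 + 4*Z) (k(Z) = -9*(Z + Z)/(Z*4 + 5) = -9*2*Z/(4*Z + 5) = -9*2*Z/(5 + 4*Z) = -18*Z/(5 + 4*Z))
(R(-7, j(-3)) + k(-6))**2 = ((-1 - 3) - 18*(-6)/(5 + 4*(-6)))**2 = (-4 - 18*(-6)/(5 - 24))**2 = (-4 - 18*(-6)/(-19))**2 = (-4 - 18*(-6)*(-1/19))**2 = (-4 - 108/19)**2 = (-184/19)**2 = 33856/361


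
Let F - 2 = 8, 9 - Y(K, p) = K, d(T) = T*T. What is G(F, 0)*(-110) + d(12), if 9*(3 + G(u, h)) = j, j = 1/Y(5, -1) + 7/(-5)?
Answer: 8785/18 ≈ 488.06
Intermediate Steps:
d(T) = T²
Y(K, p) = 9 - K
F = 10 (F = 2 + 8 = 10)
j = -23/20 (j = 1/(9 - 1*5) + 7/(-5) = 1/(9 - 5) + 7*(-⅕) = 1/4 - 7/5 = 1*(¼) - 7/5 = ¼ - 7/5 = -23/20 ≈ -1.1500)
G(u, h) = -563/180 (G(u, h) = -3 + (⅑)*(-23/20) = -3 - 23/180 = -563/180)
G(F, 0)*(-110) + d(12) = -563/180*(-110) + 12² = 6193/18 + 144 = 8785/18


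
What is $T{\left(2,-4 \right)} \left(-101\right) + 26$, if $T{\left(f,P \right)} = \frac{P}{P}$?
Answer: $-75$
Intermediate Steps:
$T{\left(f,P \right)} = 1$
$T{\left(2,-4 \right)} \left(-101\right) + 26 = 1 \left(-101\right) + 26 = -101 + 26 = -75$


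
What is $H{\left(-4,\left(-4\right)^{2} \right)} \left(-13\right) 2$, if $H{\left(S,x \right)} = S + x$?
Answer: $-312$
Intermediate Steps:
$H{\left(-4,\left(-4\right)^{2} \right)} \left(-13\right) 2 = \left(-4 + \left(-4\right)^{2}\right) \left(-13\right) 2 = \left(-4 + 16\right) \left(-13\right) 2 = 12 \left(-13\right) 2 = \left(-156\right) 2 = -312$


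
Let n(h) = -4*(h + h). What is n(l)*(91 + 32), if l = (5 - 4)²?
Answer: -984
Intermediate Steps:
l = 1 (l = 1² = 1)
n(h) = -8*h
n(l)*(91 + 32) = (-8*1)*(91 + 32) = -8*123 = -984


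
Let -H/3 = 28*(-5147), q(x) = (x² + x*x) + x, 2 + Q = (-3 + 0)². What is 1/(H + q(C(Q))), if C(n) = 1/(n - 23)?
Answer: 128/55340537 ≈ 2.3130e-6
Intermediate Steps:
Q = 7 (Q = -2 + (-3 + 0)² = -2 + (-3)² = -2 + 9 = 7)
C(n) = 1/(-23 + n)
q(x) = x + 2*x² (q(x) = (x² + x²) + x = 2*x² + x = x + 2*x²)
H = 432348 (H = -84*(-5147) = -3*(-144116) = 432348)
1/(H + q(C(Q))) = 1/(432348 + (1 + 2/(-23 + 7))/(-23 + 7)) = 1/(432348 + (1 + 2/(-16))/(-16)) = 1/(432348 - (1 + 2*(-1/16))/16) = 1/(432348 - (1 - ⅛)/16) = 1/(432348 - 1/16*7/8) = 1/(432348 - 7/128) = 1/(55340537/128) = 128/55340537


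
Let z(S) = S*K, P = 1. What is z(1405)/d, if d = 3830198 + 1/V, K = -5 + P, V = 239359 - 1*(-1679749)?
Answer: -2157077392/1470112724677 ≈ -0.0014673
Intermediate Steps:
V = 1919108 (V = 239359 + 1679749 = 1919108)
K = -4 (K = -5 + 1 = -4)
z(S) = -4*S (z(S) = S*(-4) = -4*S)
d = 7350563623385/1919108 (d = 3830198 + 1/1919108 = 7350563623385/1919108 ≈ 3.8302e+6)
z(1405)/d = (-4*1405)/(7350563623385/1919108) = -5620*1919108/7350563623385 = -2157077392/1470112724677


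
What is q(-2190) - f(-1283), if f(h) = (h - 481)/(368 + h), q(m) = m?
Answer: -668538/305 ≈ -2191.9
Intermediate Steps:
f(h) = (-481 + h)/(368 + h)
q(-2190) - f(-1283) = -2190 - (-481 - 1283)/(368 - 1283) = -2190 - (-1764)/(-915) = -2190 - (-1)*(-1764)/915 = -2190 - 1*588/305 = -2190 - 588/305 = -668538/305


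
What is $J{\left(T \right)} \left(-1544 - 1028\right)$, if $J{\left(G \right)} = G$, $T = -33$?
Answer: $84876$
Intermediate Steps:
$J{\left(T \right)} \left(-1544 - 1028\right) = - 33 \left(-1544 - 1028\right) = \left(-33\right) \left(-2572\right) = 84876$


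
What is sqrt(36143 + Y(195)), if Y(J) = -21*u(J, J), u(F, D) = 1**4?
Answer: sqrt(36122) ≈ 190.06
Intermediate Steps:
u(F, D) = 1
Y(J) = -21 (Y(J) = -21*1 = -21)
sqrt(36143 + Y(195)) = sqrt(36143 - 21) = sqrt(36122)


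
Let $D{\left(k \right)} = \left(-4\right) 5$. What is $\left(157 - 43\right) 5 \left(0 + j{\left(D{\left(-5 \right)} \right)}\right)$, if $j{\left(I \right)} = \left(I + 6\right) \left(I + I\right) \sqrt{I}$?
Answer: $638400 i \sqrt{5} \approx 1.4275 \cdot 10^{6} i$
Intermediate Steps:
$D{\left(k \right)} = -20$
$j{\left(I \right)} = 2 I^{\frac{3}{2}} \left(6 + I\right)$ ($j{\left(I \right)} = \left(6 + I\right) 2 I \sqrt{I} = 2 I \left(6 + I\right) \sqrt{I} = 2 I^{\frac{3}{2}} \left(6 + I\right)$)
$\left(157 - 43\right) 5 \left(0 + j{\left(D{\left(-5 \right)} \right)}\right) = \left(157 - 43\right) 5 \left(0 + 2 \left(-20\right)^{\frac{3}{2}} \left(6 - 20\right)\right) = 114 \cdot 5 \left(0 + 2 \left(- 40 i \sqrt{5}\right) \left(-14\right)\right) = 114 \cdot 5 \left(0 + 1120 i \sqrt{5}\right) = 114 \cdot 5 \cdot 1120 i \sqrt{5} = 114 \cdot 5600 i \sqrt{5} = 638400 i \sqrt{5}$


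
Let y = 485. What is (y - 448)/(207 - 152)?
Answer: 37/55 ≈ 0.67273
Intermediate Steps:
(y - 448)/(207 - 152) = (485 - 448)/(207 - 152) = 37/55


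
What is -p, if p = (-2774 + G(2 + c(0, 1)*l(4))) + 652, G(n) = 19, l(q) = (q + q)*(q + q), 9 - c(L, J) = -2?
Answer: 2103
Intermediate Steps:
c(L, J) = 11 (c(L, J) = 9 - 1*(-2) = 9 + 2 = 11)
l(q) = 4*q² (l(q) = (2*q)*(2*q) = 4*q²)
p = -2103 (p = (-2774 + 19) + 652 = -2755 + 652 = -2103)
-p = -1*(-2103) = 2103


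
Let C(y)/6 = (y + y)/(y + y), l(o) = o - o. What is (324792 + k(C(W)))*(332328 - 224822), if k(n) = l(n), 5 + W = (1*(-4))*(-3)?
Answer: 34917088752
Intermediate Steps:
l(o) = 0
W = 7 (W = -5 + (1*(-4))*(-3) = -5 - 4*(-3) = -5 + 12 = 7)
C(y) = 6 (C(y) = 6*((y + y)/(y + y)) = 6*((2*y)/((2*y))) = 6*((2*y)*(1/(2*y))) = 6*1 = 6)
k(n) = 0
(324792 + k(C(W)))*(332328 - 224822) = (324792 + 0)*(332328 - 224822) = 324792*107506 = 34917088752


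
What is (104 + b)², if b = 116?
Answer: 48400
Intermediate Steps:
(104 + b)² = (104 + 116)² = 220² = 48400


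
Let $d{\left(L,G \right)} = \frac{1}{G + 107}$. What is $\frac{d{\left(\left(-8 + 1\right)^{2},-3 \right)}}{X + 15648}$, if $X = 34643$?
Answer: $\frac{1}{5230264} \approx 1.9119 \cdot 10^{-7}$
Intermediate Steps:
$d{\left(L,G \right)} = \frac{1}{107 + G}$
$\frac{d{\left(\left(-8 + 1\right)^{2},-3 \right)}}{X + 15648} = \frac{1}{\left(107 - 3\right) \left(34643 + 15648\right)} = \frac{1}{104 \cdot 50291} = \frac{1}{104} \cdot \frac{1}{50291} = \frac{1}{5230264}$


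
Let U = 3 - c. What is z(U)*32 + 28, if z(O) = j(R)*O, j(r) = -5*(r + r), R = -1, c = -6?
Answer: 2908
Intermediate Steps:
U = 9 (U = 3 - 1*(-6) = 3 + 6 = 9)
j(r) = -10*r
z(O) = 10*O (z(O) = (-10*(-1))*O = 10*O)
z(U)*32 + 28 = (10*9)*32 + 28 = 90*32 + 28 = 2880 + 28 = 2908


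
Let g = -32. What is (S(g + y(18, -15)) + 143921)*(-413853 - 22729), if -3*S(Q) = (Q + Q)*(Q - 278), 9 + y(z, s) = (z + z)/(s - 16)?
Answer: -169821794278526/2883 ≈ -5.8905e+10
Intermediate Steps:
y(z, s) = -9 + 2*z/(-16 + s) (y(z, s) = -9 + (z + z)/(s - 16) = -9 + (2*z)/(-16 + s) = -9 + 2*z/(-16 + s))
S(Q) = -2*Q*(-278 + Q)/3 (S(Q) = -(Q + Q)*(Q - 278)/3 = -2*Q*(-278 + Q)/3)
(S(g + y(18, -15)) + 143921)*(-413853 - 22729) = (2*(-32 + (144 - 9*(-15) + 2*18)/(-16 - 15))*(278 - (-32 + (144 - 9*(-15) + 2*18)/(-16 - 15)))/3 + 143921)*(-413853 - 22729) = (2*(-32 + (144 + 135 + 36)/(-31))*(278 - (-32 + (144 + 135 + 36)/(-31)))/3 + 143921)*(-436582) = (2*(-32 - 1/31*315)*(278 - (-32 - 1/31*315))/3 + 143921)*(-436582) = (2*(-32 - 315/31)*(278 - (-32 - 315/31))/3 + 143921)*(-436582) = ((⅔)*(-1307/31)*(278 - 1*(-1307/31)) + 143921)*(-436582) = ((⅔)*(-1307/31)*(278 + 1307/31) + 143921)*(-436582) = ((⅔)*(-1307/31)*(9925/31) + 143921)*(-436582) = (-25943950/2883 + 143921)*(-436582) = (388980293/2883)*(-436582) = -169821794278526/2883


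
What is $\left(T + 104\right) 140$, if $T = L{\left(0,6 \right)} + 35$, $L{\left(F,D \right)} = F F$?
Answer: $19460$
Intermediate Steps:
$L{\left(F,D \right)} = F^{2}$
$T = 35$ ($T = 0^{2} + 35 = 0 + 35 = 35$)
$\left(T + 104\right) 140 = \left(35 + 104\right) 140 = 139 \cdot 140 = 19460$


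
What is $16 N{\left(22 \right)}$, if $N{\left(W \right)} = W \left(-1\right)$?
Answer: $-352$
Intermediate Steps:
$N{\left(W \right)} = - W$
$16 N{\left(22 \right)} = 16 \left(\left(-1\right) 22\right) = 16 \left(-22\right) = -352$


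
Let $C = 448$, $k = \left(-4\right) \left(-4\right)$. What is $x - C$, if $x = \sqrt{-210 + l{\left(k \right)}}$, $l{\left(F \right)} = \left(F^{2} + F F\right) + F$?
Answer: $-448 + \sqrt{318} \approx -430.17$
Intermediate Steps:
$k = 16$
$l{\left(F \right)} = F + 2 F^{2}$ ($l{\left(F \right)} = \left(F^{2} + F^{2}\right) + F = 2 F^{2} + F = F + 2 F^{2}$)
$x = \sqrt{318}$ ($x = \sqrt{-210 + 16 \left(1 + 2 \cdot 16\right)} = \sqrt{-210 + 16 \left(1 + 32\right)} = \sqrt{-210 + 16 \cdot 33} = \sqrt{-210 + 528} = \sqrt{318} \approx 17.833$)
$x - C = \sqrt{318} - 448 = -448 + \sqrt{318}$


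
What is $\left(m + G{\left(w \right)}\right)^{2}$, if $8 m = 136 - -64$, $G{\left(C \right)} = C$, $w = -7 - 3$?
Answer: $225$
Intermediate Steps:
$w = -10$ ($w = -7 - 3 = -10$)
$m = 25$ ($m = \frac{136 - -64}{8} = \frac{136 + 64}{8} = \frac{1}{8} \cdot 200 = 25$)
$\left(m + G{\left(w \right)}\right)^{2} = \left(25 - 10\right)^{2} = 15^{2} = 225$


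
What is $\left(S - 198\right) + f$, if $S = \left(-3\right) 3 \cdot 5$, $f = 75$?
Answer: $-168$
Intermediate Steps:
$S = -45$ ($S = \left(-9\right) 5 = -45$)
$\left(S - 198\right) + f = \left(-45 - 198\right) + 75 = -243 + 75 = -168$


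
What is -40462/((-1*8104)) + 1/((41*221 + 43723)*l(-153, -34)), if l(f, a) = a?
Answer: 9076920371/1817986528 ≈ 4.9928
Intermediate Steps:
-40462/((-1*8104)) + 1/((41*221 + 43723)*l(-153, -34)) = -40462/((-1*8104)) + 1/((41*221 + 43723)*(-34)) = -40462/(-8104) - 1/34/(9061 + 43723) = -40462*(-1/8104) - 1/34/52784 = 20231/4052 + (1/52784)*(-1/34) = 20231/4052 - 1/1794656 = 9076920371/1817986528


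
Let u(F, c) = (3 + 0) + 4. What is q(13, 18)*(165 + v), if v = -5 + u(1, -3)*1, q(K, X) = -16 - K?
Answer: -4843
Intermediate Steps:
u(F, c) = 7 (u(F, c) = 3 + 4 = 7)
v = 2 (v = -5 + 7*1 = -5 + 7 = 2)
q(13, 18)*(165 + v) = (-16 - 1*13)*(165 + 2) = (-16 - 13)*167 = -29*167 = -4843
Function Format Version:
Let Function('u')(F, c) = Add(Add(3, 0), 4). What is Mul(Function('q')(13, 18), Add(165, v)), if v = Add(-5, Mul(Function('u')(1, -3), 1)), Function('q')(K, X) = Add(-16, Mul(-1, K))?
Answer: -4843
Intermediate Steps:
Function('u')(F, c) = 7 (Function('u')(F, c) = Add(3, 4) = 7)
v = 2 (v = Add(-5, Mul(7, 1)) = Add(-5, 7) = 2)
Mul(Function('q')(13, 18), Add(165, v)) = Mul(Add(-16, Mul(-1, 13)), Add(165, 2)) = Mul(Add(-16, -13), 167) = Mul(-29, 167) = -4843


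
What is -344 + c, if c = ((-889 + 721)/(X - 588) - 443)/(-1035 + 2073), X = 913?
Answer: -116192543/337350 ≈ -344.43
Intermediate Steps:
c = -144143/337350 (c = ((-889 + 721)/(913 - 588) - 443)/(-1035 + 2073) = (-168/325 - 443)/1038 = (-168*1/325 - 443)*(1/1038) = (-168/325 - 443)*(1/1038) = -144143/325*1/1038 = -144143/337350 ≈ -0.42728)
-344 + c = -344 - 144143/337350 = -116192543/337350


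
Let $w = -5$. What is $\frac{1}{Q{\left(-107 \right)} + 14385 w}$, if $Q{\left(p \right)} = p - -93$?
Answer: $- \frac{1}{71939} \approx -1.3901 \cdot 10^{-5}$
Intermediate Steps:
$Q{\left(p \right)} = 93 + p$ ($Q{\left(p \right)} = p + 93 = 93 + p$)
$\frac{1}{Q{\left(-107 \right)} + 14385 w} = \frac{1}{\left(93 - 107\right) + 14385 \left(-5\right)} = \frac{1}{-14 - 71925} = \frac{1}{-71939} = - \frac{1}{71939}$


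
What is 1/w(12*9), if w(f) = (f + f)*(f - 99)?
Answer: 1/1944 ≈ 0.00051440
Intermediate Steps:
w(f) = 2*f*(-99 + f) (w(f) = (2*f)*(-99 + f) = 2*f*(-99 + f))
1/w(12*9) = 1/(2*(12*9)*(-99 + 12*9)) = 1/(2*108*(-99 + 108)) = 1/(2*108*9) = 1/1944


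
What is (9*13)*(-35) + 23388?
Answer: 19293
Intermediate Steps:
(9*13)*(-35) + 23388 = 117*(-35) + 23388 = -4095 + 23388 = 19293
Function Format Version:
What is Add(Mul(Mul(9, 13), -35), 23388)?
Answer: 19293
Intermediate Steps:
Add(Mul(Mul(9, 13), -35), 23388) = Add(Mul(117, -35), 23388) = Add(-4095, 23388) = 19293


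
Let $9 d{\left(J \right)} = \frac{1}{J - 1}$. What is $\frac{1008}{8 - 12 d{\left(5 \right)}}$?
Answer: $\frac{3024}{23} \approx 131.48$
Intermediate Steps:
$d{\left(J \right)} = \frac{1}{9 \left(-1 + J\right)}$ ($d{\left(J \right)} = \frac{1}{9 \left(J - 1\right)} = \frac{1}{9 \left(-1 + J\right)}$)
$\frac{1008}{8 - 12 d{\left(5 \right)}} = \frac{1008}{8 - 12 \frac{1}{9 \left(-1 + 5\right)}} = \frac{1008}{8 - 12 \frac{1}{9 \cdot 4}} = \frac{1008}{8 - 12 \cdot \frac{1}{9} \cdot \frac{1}{4}} = \frac{1008}{8 - \frac{1}{3}} = \frac{1008}{\frac{23}{3}} = 1008 \cdot \frac{3}{23} = \frac{3024}{23}$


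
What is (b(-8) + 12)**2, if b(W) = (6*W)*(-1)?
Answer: 3600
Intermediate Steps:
b(W) = -6*W
(b(-8) + 12)**2 = (-6*(-8) + 12)**2 = (48 + 12)**2 = 60**2 = 3600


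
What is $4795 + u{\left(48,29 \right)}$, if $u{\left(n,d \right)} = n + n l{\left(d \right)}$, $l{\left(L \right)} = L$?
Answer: $6235$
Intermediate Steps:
$u{\left(n,d \right)} = n + d n$ ($u{\left(n,d \right)} = n + n d = n + d n$)
$4795 + u{\left(48,29 \right)} = 4795 + 48 \left(1 + 29\right) = 4795 + 48 \cdot 30 = 4795 + 1440 = 6235$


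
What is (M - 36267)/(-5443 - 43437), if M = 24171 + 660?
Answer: 2859/12220 ≈ 0.23396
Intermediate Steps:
M = 24831
(M - 36267)/(-5443 - 43437) = (24831 - 36267)/(-5443 - 43437) = -11436/(-48880) = -11436*(-1/48880) = 2859/12220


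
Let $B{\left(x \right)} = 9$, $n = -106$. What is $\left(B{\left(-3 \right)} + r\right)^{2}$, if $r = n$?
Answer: $9409$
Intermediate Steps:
$r = -106$
$\left(B{\left(-3 \right)} + r\right)^{2} = \left(9 - 106\right)^{2} = \left(-97\right)^{2} = 9409$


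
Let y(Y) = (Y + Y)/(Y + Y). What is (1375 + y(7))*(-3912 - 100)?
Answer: -5520512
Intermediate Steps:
y(Y) = 1 (y(Y) = (2*Y)/((2*Y)) = (2*Y)*(1/(2*Y)) = 1)
(1375 + y(7))*(-3912 - 100) = (1375 + 1)*(-3912 - 100) = 1376*(-4012) = -5520512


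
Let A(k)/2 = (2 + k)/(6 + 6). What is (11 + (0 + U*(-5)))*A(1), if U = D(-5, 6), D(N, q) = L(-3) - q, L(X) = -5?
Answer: 33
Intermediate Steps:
D(N, q) = -5 - q
U = -11 (U = -5 - 1*6 = -5 - 6 = -11)
A(k) = ⅓ + k/6 (A(k) = 2*((2 + k)/(6 + 6)) = 2*((2 + k)/12) = 2*((2 + k)*(1/12)) = 2*(⅙ + k/12) = ⅓ + k/6)
(11 + (0 + U*(-5)))*A(1) = (11 + (0 - 11*(-5)))*(⅓ + (⅙)*1) = (11 + (0 + 55))*(⅓ + ⅙) = (11 + 55)*(½) = 66*(½) = 33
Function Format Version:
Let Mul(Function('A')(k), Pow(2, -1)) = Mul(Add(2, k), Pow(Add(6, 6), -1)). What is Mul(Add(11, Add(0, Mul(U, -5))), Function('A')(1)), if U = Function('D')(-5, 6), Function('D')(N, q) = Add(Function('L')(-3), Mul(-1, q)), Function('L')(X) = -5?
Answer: 33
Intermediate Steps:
Function('D')(N, q) = Add(-5, Mul(-1, q))
U = -11 (U = Add(-5, Mul(-1, 6)) = Add(-5, -6) = -11)
Function('A')(k) = Add(Rational(1, 3), Mul(Rational(1, 6), k)) (Function('A')(k) = Mul(2, Mul(Add(2, k), Pow(Add(6, 6), -1))) = Mul(2, Mul(Add(2, k), Pow(12, -1))) = Mul(2, Mul(Add(2, k), Rational(1, 12))) = Mul(2, Add(Rational(1, 6), Mul(Rational(1, 12), k))) = Add(Rational(1, 3), Mul(Rational(1, 6), k)))
Mul(Add(11, Add(0, Mul(U, -5))), Function('A')(1)) = Mul(Add(11, Add(0, Mul(-11, -5))), Add(Rational(1, 3), Mul(Rational(1, 6), 1))) = Mul(Add(11, Add(0, 55)), Add(Rational(1, 3), Rational(1, 6))) = Mul(Add(11, 55), Rational(1, 2)) = Mul(66, Rational(1, 2)) = 33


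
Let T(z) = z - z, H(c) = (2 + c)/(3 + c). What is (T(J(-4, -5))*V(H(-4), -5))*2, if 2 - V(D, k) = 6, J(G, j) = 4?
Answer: 0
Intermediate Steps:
H(c) = (2 + c)/(3 + c)
V(D, k) = -4 (V(D, k) = 2 - 1*6 = 2 - 6 = -4)
T(z) = 0
(T(J(-4, -5))*V(H(-4), -5))*2 = (0*(-4))*2 = 0*2 = 0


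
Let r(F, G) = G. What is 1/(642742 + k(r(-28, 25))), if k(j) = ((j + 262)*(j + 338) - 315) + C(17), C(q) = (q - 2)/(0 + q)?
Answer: 17/12692351 ≈ 1.3394e-6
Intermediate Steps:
C(q) = (-2 + q)/q
k(j) = -5340/17 + (262 + j)*(338 + j) (k(j) = ((j + 262)*(j + 338) - 315) + (-2 + 17)/17 = ((262 + j)*(338 + j) - 315) + (1/17)*15 = (-315 + (262 + j)*(338 + j)) + 15/17 = -5340/17 + (262 + j)*(338 + j))
1/(642742 + k(r(-28, 25))) = 1/(642742 + (1500112/17 + 25**2 + 600*25)) = 1/(642742 + (1500112/17 + 625 + 15000)) = 1/(642742 + 1765737/17) = 1/(12692351/17) = 17/12692351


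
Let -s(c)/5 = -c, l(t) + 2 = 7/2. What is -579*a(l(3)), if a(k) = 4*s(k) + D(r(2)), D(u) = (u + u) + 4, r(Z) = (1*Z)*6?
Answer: -33582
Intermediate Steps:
l(t) = 3/2 (l(t) = -2 + 7/2 = 3/2)
r(Z) = 6*Z (r(Z) = Z*6 = 6*Z)
s(c) = 5*c (s(c) = -(-5)*c = 5*c)
D(u) = 4 + 2*u (D(u) = 2*u + 4 = 4 + 2*u)
a(k) = 28 + 20*k (a(k) = 4*(5*k) + (4 + 2*(6*2)) = 20*k + (4 + 2*12) = 20*k + (4 + 24) = 20*k + 28 = 28 + 20*k)
-579*a(l(3)) = -579*(28 + 20*(3/2)) = -579*(28 + 30) = -579*58 = -33582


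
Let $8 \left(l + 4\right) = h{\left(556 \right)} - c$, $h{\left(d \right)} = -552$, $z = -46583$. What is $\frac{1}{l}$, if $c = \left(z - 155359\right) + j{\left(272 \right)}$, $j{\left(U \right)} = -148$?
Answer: $\frac{4}{100753} \approx 3.9701 \cdot 10^{-5}$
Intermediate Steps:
$c = -202090$ ($c = \left(-46583 - 155359\right) - 148 = -201942 - 148 = -202090$)
$l = \frac{100753}{4}$ ($l = -4 + \frac{-552 - -202090}{8} = -4 + \frac{-552 + 202090}{8} = -4 + \frac{1}{8} \cdot 201538 = -4 + \frac{100769}{4} = \frac{100753}{4} \approx 25188.0$)
$\frac{1}{l} = \frac{1}{\frac{100753}{4}} = \frac{4}{100753}$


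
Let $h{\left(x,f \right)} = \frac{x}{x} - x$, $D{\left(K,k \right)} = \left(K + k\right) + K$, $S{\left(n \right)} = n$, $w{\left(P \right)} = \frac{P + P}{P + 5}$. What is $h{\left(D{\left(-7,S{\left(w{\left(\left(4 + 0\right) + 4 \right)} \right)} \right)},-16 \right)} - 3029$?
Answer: $- \frac{39198}{13} \approx -3015.2$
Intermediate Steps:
$w{\left(P \right)} = \frac{2 P}{5 + P}$
$D{\left(K,k \right)} = k + 2 K$
$h{\left(x,f \right)} = 1 - x$
$h{\left(D{\left(-7,S{\left(w{\left(\left(4 + 0\right) + 4 \right)} \right)} \right)},-16 \right)} - 3029 = \left(1 - \left(\frac{2 \left(\left(4 + 0\right) + 4\right)}{5 + \left(\left(4 + 0\right) + 4\right)} + 2 \left(-7\right)\right)\right) - 3029 = \left(1 - \left(\frac{2 \left(4 + 4\right)}{5 + \left(4 + 4\right)} - 14\right)\right) - 3029 = \left(1 - \left(2 \cdot 8 \frac{1}{5 + 8} - 14\right)\right) - 3029 = \left(1 - \left(2 \cdot 8 \cdot \frac{1}{13} - 14\right)\right) - 3029 = \left(1 - \left(\frac{16}{13} - 14\right)\right) - 3029 = \left(1 - - \frac{166}{13}\right) - 3029 = \left(1 + \frac{166}{13}\right) - 3029 = \frac{179}{13} - 3029 = - \frac{39198}{13}$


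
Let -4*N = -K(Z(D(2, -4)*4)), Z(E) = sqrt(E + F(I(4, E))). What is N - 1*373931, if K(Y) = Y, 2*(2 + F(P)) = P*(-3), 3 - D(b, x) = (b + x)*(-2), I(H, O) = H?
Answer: -373931 + I*sqrt(3)/2 ≈ -3.7393e+5 + 0.86602*I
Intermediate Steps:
D(b, x) = 3 + 2*b + 2*x (D(b, x) = 3 - (b + x)*(-2) = 3 - (-2*b - 2*x) = 3 + (2*b + 2*x) = 3 + 2*b + 2*x)
F(P) = -2 - 3*P/2 (F(P) = -2 + (P*(-3))/2 = -2 + (-3*P)/2 = -2 - 3*P/2)
Z(E) = sqrt(-8 + E) (Z(E) = sqrt(E + (-2 - 3/2*4)) = sqrt(E + (-2 - 6)) = sqrt(E - 8) = sqrt(-8 + E))
N = I*sqrt(3)/2 (N = -(-1)*sqrt(-8 + (3 + 2*2 + 2*(-4))*4)/4 = -(-1)*sqrt(-8 + (3 + 4 - 8)*4)/4 = -(-1)*sqrt(-8 - 1*4)/4 = -(-1)*sqrt(-8 - 4)/4 = -(-1)*sqrt(-12)/4 = -(-1)*2*I*sqrt(3)/4 = -(-1)*I*sqrt(3)/2 = I*sqrt(3)/2 ≈ 0.86602*I)
N - 1*373931 = I*sqrt(3)/2 - 1*373931 = I*sqrt(3)/2 - 373931 = -373931 + I*sqrt(3)/2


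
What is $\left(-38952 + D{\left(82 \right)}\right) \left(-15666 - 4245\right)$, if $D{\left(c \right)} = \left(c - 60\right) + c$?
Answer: $773502528$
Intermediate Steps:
$D{\left(c \right)} = -60 + 2 c$ ($D{\left(c \right)} = \left(-60 + c\right) + c = -60 + 2 c$)
$\left(-38952 + D{\left(82 \right)}\right) \left(-15666 - 4245\right) = \left(-38952 + \left(-60 + 2 \cdot 82\right)\right) \left(-15666 - 4245\right) = \left(-38952 + \left(-60 + 164\right)\right) \left(-19911\right) = \left(-38952 + 104\right) \left(-19911\right) = \left(-38848\right) \left(-19911\right) = 773502528$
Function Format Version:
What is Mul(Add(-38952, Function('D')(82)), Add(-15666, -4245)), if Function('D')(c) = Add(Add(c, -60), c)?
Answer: 773502528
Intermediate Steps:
Function('D')(c) = Add(-60, Mul(2, c)) (Function('D')(c) = Add(Add(-60, c), c) = Add(-60, Mul(2, c)))
Mul(Add(-38952, Function('D')(82)), Add(-15666, -4245)) = Mul(Add(-38952, Add(-60, Mul(2, 82))), Add(-15666, -4245)) = Mul(Add(-38952, Add(-60, 164)), -19911) = Mul(Add(-38952, 104), -19911) = Mul(-38848, -19911) = 773502528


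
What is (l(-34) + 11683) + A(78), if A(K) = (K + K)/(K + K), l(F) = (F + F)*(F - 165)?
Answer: 25216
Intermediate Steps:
l(F) = 2*F*(-165 + F) (l(F) = (2*F)*(-165 + F) = 2*F*(-165 + F))
A(K) = 1 (A(K) = (2*K)/((2*K)) = (2*K)*(1/(2*K)) = 1)
(l(-34) + 11683) + A(78) = (2*(-34)*(-165 - 34) + 11683) + 1 = (2*(-34)*(-199) + 11683) + 1 = (13532 + 11683) + 1 = 25215 + 1 = 25216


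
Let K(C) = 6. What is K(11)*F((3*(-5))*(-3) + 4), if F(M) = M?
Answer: 294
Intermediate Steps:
K(11)*F((3*(-5))*(-3) + 4) = 6*((3*(-5))*(-3) + 4) = 6*(-15*(-3) + 4) = 6*(45 + 4) = 6*49 = 294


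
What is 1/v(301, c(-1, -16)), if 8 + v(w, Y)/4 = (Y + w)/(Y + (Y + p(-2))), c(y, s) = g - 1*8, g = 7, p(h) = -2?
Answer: -1/332 ≈ -0.0030120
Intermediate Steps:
c(y, s) = -1 (c(y, s) = 7 - 1*8 = 7 - 8 = -1)
v(w, Y) = -32 + 4*(Y + w)/(-2 + 2*Y) (v(w, Y) = -32 + 4*((Y + w)/(Y + (Y - 2))) = -32 + 4*((Y + w)/(Y + (-2 + Y))) = -32 + 4*((Y + w)/(-2 + 2*Y)) = -32 + 4*(Y + w)/(-2 + 2*Y))
1/v(301, c(-1, -16)) = 1/(2*(16 + 301 - 15*(-1))/(-1 - 1)) = 1/(2*(16 + 301 + 15)/(-2)) = 1/(2*(-½)*332) = 1/(-332) = -1/332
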